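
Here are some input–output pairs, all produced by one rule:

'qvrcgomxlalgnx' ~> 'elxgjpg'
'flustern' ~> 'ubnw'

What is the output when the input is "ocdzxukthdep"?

lidcmy

In each case the input is transformed by: shift every letter 9 places forward in the alphabet (wrapping around), then keep every other character starting from the second (positions 2nd, 4th, 6th, ...).
On "ocdzxukthdep": the first step gives "xlmigdtcqmny", and the second then gives "lidcmy".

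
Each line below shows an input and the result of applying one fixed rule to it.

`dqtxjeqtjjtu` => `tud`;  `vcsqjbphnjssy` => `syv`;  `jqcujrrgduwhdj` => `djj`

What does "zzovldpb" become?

pbz

Each output is the input with this applied: move the first character to the end, then keep only the last 3 characters.
Applying both steps to "zzovldpb": "zovldpbz", then "pbz".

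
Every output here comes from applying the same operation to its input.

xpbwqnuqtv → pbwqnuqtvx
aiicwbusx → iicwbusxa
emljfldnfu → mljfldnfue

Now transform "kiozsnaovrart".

The rule is to move the first character to the end.
"kiozsnaovrart" → "iozsnaovrartk".

iozsnaovrartk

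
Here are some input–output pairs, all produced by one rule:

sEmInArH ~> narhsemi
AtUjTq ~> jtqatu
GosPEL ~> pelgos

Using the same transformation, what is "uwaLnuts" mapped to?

In each case the input is transformed by: swap the front and back halves of the string, then convert every letter to lowercase.
So "uwaLnuts" becomes "nutsuwal".

nutsuwal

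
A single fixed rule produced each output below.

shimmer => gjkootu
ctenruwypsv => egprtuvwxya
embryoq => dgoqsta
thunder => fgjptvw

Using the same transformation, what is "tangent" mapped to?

cgippvv

Rule — sort the characters into alphabetical order, then shift every letter 2 places forward in the alphabet (wrapping around).
Applying both steps to "tangent": "aegnntt", then "cgippvv".
(Check on "ctenruwypsv": → "cenprstuvwy" → "egprtuvwxya" ✓)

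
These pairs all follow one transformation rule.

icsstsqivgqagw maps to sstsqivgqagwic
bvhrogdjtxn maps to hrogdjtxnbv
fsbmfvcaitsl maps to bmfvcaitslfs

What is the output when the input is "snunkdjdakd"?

unkdjdakdsn

Rule — move the first 2 characters to the end (rotate left by 2).
On "snunkdjdakd" that produces "unkdjdakdsn".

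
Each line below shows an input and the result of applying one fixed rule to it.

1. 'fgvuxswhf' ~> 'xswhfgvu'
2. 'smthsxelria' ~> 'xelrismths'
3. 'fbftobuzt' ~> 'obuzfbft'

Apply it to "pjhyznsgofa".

nsgofpjhyz

The transformation: delete the last character, then swap the front and back halves of the string.
Doing the same to "pjhyznsgofa": "nsgofpjhyz".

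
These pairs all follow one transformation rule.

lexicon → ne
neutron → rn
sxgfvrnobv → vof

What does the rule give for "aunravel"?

The transformation: sort the characters into reverse alphabetical order, then keep one character in every 3, starting at position 3 (positions 3rd, 6th, 9th, ...).
On "aunravel": the first step gives "vurnleaa", and the second then gives "re".

re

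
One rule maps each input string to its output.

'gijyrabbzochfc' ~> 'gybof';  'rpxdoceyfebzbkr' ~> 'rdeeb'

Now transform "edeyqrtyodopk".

The pattern: keep one character in every 3, starting at position 1 (positions 1st, 4th, 7th, ...).
So "edeyqrtyodopk" becomes "eytdk".

eytdk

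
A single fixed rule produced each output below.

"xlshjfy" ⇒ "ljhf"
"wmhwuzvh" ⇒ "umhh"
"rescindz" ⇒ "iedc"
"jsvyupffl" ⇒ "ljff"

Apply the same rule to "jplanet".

ljea

Looking at the pairs, the operation is to sort the characters into reverse alphabetical order, then keep only the last 4 characters.
On "jplanet": the first step gives "tpnljea", and the second then gives "ljea".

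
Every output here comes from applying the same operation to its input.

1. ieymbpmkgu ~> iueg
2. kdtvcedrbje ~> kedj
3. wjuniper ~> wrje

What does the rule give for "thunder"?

The transformation: take characters alternately from the front and the back (1st, last, 2nd, 2nd-last, ...), then keep only the first 4 characters.
For "thunder", step one produces "trheudn"; step two turns that into "trhe".

trhe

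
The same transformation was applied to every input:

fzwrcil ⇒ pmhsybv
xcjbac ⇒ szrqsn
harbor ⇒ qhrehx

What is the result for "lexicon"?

unysedb

Each output is the input with this applied: shift every letter 10 places backward in the alphabet (wrapping around), then move the first character to the end.
"lexicon" → "bunysed" → "unysedb".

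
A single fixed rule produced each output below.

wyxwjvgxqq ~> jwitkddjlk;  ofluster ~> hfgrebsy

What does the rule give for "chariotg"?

Rule — move the first 3 characters to the end (rotate left by 3), then shift every letter 13 places forward in the alphabet (wrapping around) — i.e. ROT13.
For "chariotg", step one produces "riotgcha"; step two turns that into "evbgtpun".
(Check on "wyxwjvgxqq": → "wjvgxqqwyx" → "jwitkddjlk" ✓)

evbgtpun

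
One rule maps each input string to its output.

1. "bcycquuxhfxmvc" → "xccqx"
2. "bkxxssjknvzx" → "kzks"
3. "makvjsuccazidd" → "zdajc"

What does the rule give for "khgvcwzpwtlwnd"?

What's happening: keep one character in every 3, starting at position 2 (positions 2nd, 5th, 8th, ...), then move the last 2 characters to the front (rotate right by 2).
Working it through for "khgvcwzpwtlwnd": intermediate "hcpld", final "ldhcp".

ldhcp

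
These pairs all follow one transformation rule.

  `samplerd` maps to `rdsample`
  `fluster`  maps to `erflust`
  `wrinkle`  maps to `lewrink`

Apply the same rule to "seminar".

arsemin

The pattern: move the last 2 characters to the front (rotate right by 2).
Applying that to "seminar" gives "arsemin".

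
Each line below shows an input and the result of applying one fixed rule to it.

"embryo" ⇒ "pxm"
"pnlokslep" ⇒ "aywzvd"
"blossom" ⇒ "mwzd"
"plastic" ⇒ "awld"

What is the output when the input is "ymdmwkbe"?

The pattern: shift every letter 11 places forward in the alphabet (wrapping around), then delete the last 3 characters.
Doing the same to "ymdmwkbe": "jxoxh".

jxoxh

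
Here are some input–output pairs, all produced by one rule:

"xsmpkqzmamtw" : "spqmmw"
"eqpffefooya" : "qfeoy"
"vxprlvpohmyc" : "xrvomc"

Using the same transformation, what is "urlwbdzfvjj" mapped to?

rwdfj

The pattern: keep every other character starting from the second (positions 2nd, 4th, 6th, ...).
Applying that to "urlwbdzfvjj" gives "rwdfj".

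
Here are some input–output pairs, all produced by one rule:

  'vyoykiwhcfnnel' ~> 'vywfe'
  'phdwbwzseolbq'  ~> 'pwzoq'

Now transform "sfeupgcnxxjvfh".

sucxf

The transformation: keep one character in every 3, starting at position 1 (positions 1st, 4th, 7th, ...).
Doing the same to "sfeupgcnxxjvfh": "sucxf".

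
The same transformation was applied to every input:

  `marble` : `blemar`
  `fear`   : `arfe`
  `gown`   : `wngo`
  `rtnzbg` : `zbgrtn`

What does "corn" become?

rnco

Rule — swap the front and back halves of the string.
"corn" → "rnco".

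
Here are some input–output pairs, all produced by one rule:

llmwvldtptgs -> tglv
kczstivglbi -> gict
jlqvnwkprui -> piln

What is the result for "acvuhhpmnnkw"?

Each output is the input with this applied: keep one character in every 3, starting at position 2 (positions 2nd, 5th, 8th, ...), then move the last 2 characters to the front (rotate right by 2).
For "acvuhhpmnnkw", step one produces "chmk"; step two turns that into "mkch".

mkch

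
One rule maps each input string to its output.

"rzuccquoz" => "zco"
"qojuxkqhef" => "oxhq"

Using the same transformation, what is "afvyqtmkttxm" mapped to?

fqkx

The transformation: move the first character to the end, then keep one character in every 3, starting at position 1 (positions 1st, 4th, 7th, ...).
"afvyqtmkttxm" → "fqkx".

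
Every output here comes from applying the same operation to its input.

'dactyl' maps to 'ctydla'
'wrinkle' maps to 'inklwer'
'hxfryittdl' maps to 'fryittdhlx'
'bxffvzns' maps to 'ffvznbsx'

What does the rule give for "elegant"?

eganetl

Looking at the pairs, the operation is to swap the first and last characters, then move the first 2 characters to the end (rotate left by 2).
On "elegant": the first step gives "tlegane", and the second then gives "eganetl".
(Check on "dactyl": → "lactyd" → "ctydla" ✓)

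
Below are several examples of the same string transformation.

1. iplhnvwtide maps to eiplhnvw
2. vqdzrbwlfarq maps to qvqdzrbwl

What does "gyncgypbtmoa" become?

Rule — move the last character to the front, then delete the last 3 characters.
For "gyncgypbtmoa", step one produces "agyncgypbtmo"; step two turns that into "agyncgypb".

agyncgypb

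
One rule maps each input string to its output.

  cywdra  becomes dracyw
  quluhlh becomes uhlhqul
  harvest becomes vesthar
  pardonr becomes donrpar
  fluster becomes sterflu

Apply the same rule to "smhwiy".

wiysmh

The transformation: move the first 3 characters to the end (rotate left by 3).
On "smhwiy" that produces "wiysmh".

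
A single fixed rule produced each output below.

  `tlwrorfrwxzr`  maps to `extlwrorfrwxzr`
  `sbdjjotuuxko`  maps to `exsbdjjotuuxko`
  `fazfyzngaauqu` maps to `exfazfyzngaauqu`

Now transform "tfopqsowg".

extfopqsowg

Looking at the pairs, the operation is to prepend "ex".
Applying that to "tfopqsowg" gives "extfopqsowg".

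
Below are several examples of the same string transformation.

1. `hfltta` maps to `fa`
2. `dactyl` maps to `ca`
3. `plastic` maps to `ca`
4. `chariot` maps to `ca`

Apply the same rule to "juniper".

In each case the input is transformed by: sort the characters into reverse alphabetical order, then keep only the last 2 characters.
On "juniper" that produces "ie".

ie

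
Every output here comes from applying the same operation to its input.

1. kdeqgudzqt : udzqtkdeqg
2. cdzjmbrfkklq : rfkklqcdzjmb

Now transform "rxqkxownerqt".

wnerqtrxqkxo

The transformation: swap the front and back halves of the string.
So "rxqkxownerqt" becomes "wnerqtrxqkxo".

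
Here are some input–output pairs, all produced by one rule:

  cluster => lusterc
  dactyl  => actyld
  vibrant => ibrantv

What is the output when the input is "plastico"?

Each output is the input with this applied: move the first character to the end.
"plastico" → "lasticop".

lasticop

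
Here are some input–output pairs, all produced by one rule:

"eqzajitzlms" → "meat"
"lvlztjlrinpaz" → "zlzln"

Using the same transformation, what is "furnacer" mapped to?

Looking at the pairs, the operation is to keep one character in every 3, starting at position 1 (positions 1st, 4th, 7th, ...), then move the last character to the front.
For "furnacer", step one produces "fne"; step two turns that into "efn".

efn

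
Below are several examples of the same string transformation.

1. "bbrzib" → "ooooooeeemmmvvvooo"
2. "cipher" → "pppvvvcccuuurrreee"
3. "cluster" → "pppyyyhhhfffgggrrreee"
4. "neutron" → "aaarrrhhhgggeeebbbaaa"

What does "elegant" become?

Each output is the input with this applied: repeat every character 3 times, then shift every letter 13 places forward in the alphabet (wrapping around) — i.e. ROT13.
On "elegant" that produces "rrryyyrrrtttnnnaaaggg".
(Check on "neutron": → "nnneeeuuutttrrrooonnn" → "aaarrrhhhgggeeebbbaaa" ✓)

rrryyyrrrtttnnnaaaggg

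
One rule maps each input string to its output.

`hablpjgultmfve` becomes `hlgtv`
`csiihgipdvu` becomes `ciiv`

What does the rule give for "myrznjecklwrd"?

In each case the input is transformed by: keep one character in every 3, starting at position 1 (positions 1st, 4th, 7th, ...).
"myrznjecklwrd" → "mzeld".

mzeld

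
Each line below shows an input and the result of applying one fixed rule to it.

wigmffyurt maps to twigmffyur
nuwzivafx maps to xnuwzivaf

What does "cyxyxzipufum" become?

mcyxyxzipufu

The transformation: move the last character to the front.
For "cyxyxzipufum" the result is "mcyxyxzipufu".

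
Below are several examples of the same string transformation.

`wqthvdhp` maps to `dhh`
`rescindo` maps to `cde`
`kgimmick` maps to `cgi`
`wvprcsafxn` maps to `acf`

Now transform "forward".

The rule is to sort the characters into alphabetical order, then keep only the first 3 characters.
For "forward", step one produces "adforrw"; step two turns that into "adf".

adf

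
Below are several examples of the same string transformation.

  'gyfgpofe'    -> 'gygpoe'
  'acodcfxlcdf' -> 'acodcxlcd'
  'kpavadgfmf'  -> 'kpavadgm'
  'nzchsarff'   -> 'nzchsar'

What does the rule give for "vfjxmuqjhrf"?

vjxmuqjhr

In each case the input is transformed by: remove every "f".
"vfjxmuqjhrf" → "vjxmuqjhr".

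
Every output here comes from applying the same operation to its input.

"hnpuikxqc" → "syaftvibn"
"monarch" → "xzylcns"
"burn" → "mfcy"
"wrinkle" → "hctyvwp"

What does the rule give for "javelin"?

The pattern: shift every letter 11 places forward in the alphabet (wrapping around).
For "javelin" the result is "ulgpwty".

ulgpwty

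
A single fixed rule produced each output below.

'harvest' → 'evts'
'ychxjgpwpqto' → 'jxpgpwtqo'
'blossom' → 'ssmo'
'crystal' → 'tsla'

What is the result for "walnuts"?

unst

Looking at the pairs, the operation is to delete the first 3 characters, then swap each adjacent pair of characters (1↔2, 3↔4, ...).
"walnuts" → "nuts" → "unst".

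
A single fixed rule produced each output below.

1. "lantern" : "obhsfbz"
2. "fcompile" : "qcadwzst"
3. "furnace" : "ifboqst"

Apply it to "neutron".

The transformation: move the first character to the end, then shift every letter 12 places backward in the alphabet (wrapping around).
"neutron" → "eutronn" → "sihfcbb".

sihfcbb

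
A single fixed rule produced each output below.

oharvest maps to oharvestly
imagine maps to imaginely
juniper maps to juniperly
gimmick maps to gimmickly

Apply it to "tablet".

Each output is the input with this applied: append "ly".
On "tablet" that produces "tabletly".

tabletly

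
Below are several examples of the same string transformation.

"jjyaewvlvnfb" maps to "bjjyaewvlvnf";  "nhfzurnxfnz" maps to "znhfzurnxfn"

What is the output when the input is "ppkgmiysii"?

ippkgmiysi

In each case the input is transformed by: move the last character to the front.
Applying that to "ppkgmiysii" gives "ippkgmiysi".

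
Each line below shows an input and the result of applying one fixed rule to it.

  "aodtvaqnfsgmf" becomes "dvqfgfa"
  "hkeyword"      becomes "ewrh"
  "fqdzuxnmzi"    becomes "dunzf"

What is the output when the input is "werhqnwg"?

rqww

Each output is the input with this applied: keep every other character starting from the first (positions 1st, 3rd, 5th, ...), then move the first character to the end.
For "werhqnwg" the result is "rqww".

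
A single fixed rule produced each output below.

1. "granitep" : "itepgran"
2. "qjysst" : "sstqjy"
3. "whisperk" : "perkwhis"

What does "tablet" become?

Rule — swap the front and back halves of the string.
So "tablet" becomes "lettab".

lettab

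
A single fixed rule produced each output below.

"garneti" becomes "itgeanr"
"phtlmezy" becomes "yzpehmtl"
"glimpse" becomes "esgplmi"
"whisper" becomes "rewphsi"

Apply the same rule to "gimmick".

Looking at the pairs, the operation is to move the last character to the front, then take characters alternately from the front and the back (1st, last, 2nd, 2nd-last, ...).
Working it through for "gimmick": intermediate "kgimmic", final "kcgiimm".

kcgiimm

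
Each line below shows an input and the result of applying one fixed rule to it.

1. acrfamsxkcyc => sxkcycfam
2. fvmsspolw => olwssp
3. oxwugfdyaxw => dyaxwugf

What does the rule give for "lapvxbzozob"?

What's happening: delete the first 3 characters, then move the first 3 characters to the end (rotate left by 3).
Applying both steps to "lapvxbzozob": "vxbzozob", then "zozobvxb".
(Check on "fvmsspolw": → "sspolw" → "olwssp" ✓)

zozobvxb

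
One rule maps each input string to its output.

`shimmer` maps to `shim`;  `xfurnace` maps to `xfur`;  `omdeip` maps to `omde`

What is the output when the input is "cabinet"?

cabi

The transformation: keep only the first 4 characters.
"cabinet" → "cabi".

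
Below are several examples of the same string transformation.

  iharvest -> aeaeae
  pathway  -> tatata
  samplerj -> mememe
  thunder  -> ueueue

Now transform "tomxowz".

mwmwmw

The rule is to keep one character in every 3, starting at position 3 (positions 3rd, 6th, 9th, ...), then write the whole string 3 times in a row.
Applying both steps to "tomxowz": "mw", then "mwmwmw".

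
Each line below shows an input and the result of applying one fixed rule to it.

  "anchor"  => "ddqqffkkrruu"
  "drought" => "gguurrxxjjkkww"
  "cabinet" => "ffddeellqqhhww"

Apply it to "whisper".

What's happening: double every character, then shift every letter 3 places forward in the alphabet (wrapping around).
Applying both steps to "whisper": "wwhhiissppeerr", then "zzkkllvvsshhuu".

zzkkllvvsshhuu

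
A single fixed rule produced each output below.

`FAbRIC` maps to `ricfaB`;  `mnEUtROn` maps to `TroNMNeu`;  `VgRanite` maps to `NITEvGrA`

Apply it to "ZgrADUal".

duALzGRa

The pattern: swap the front and back halves of the string, then flip the case of every letter.
Applying both steps to "ZgrADUal": "DUalZgrA", then "duALzGRa".
(Check on "VgRanite": → "niteVgRa" → "NITEvGrA" ✓)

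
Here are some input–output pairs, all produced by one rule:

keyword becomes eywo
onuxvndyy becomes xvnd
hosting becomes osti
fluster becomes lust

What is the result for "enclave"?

ncla

The pattern: move the last 2 characters to the front (rotate right by 2), then keep only the last 4 characters.
Starting from "enclave": after the first operation, "veencla"; after the second, "ncla".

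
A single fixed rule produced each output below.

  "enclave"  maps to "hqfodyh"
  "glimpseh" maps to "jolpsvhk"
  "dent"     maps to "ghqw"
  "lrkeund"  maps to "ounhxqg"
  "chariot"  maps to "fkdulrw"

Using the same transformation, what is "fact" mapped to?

The pattern: shift every letter 3 places forward in the alphabet (wrapping around).
For "fact" the result is "idfw".

idfw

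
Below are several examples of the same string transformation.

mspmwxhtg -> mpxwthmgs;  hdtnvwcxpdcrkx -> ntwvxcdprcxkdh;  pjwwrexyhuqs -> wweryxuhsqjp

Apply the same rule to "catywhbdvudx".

In each case the input is transformed by: move the first 2 characters to the end (rotate left by 2), then swap each adjacent pair of characters (1↔2, 3↔4, ...).
Starting from "catywhbdvudx": after the first operation, "tywhbdvudxca"; after the second, "ythwdbuvxdac".
(Check on "hdtnvwcxpdcrkx": → "tnvwcxpdcrkxhd" → "ntwvxcdprcxkdh" ✓)

ythwdbuvxdac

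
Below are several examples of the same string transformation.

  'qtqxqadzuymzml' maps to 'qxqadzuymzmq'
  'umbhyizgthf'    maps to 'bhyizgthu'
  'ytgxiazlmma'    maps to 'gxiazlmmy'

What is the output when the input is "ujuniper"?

unipeu

Each output is the input with this applied: swap the first and last characters, then delete the first 2 characters.
For "ujuniper", step one produces "rjunipeu"; step two turns that into "unipeu".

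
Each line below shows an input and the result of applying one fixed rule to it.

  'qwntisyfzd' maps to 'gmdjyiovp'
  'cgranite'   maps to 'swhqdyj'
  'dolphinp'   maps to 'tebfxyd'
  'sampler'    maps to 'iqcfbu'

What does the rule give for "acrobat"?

In each case the input is transformed by: shift every letter 10 places backward in the alphabet (wrapping around), then delete the last character.
For "acrobat", step one produces "qsherqj"; step two turns that into "qsherq".

qsherq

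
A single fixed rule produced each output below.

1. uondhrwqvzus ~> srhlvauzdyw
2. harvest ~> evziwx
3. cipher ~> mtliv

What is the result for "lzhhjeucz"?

Each output is the input with this applied: delete the first character, then shift every letter 4 places forward in the alphabet (wrapping around).
Working it through for "lzhhjeucz": intermediate "zhhjeucz", final "dllniygd".
(Check on "uondhrwqvzus": → "ondhrwqvzus" → "srhlvauzdyw" ✓)

dllniygd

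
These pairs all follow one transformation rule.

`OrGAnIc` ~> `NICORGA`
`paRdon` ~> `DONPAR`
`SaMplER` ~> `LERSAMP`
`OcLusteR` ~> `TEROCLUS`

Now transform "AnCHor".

HORANC

What's happening: move the last 3 characters to the front (rotate right by 3), then convert every letter to uppercase.
For "AnCHor", step one produces "HorAnC"; step two turns that into "HORANC".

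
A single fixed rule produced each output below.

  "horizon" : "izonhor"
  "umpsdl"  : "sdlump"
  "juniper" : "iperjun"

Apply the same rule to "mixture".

The transformation: move the first 3 characters to the end (rotate left by 3).
Doing the same to "mixture": "turemix".

turemix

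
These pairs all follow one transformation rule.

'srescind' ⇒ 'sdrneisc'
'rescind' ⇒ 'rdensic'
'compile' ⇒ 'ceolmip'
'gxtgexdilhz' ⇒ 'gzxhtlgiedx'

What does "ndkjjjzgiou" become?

nudokijgjzj

What's happening: take characters alternately from the front and the back (1st, last, 2nd, 2nd-last, ...).
On "ndkjjjzgiou" that produces "nudokijgjzj".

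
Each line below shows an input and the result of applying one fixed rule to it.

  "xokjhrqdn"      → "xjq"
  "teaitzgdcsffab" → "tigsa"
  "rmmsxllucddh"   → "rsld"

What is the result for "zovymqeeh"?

zye

Rule — keep one character in every 3, starting at position 1 (positions 1st, 4th, 7th, ...).
"zovymqeeh" → "zye".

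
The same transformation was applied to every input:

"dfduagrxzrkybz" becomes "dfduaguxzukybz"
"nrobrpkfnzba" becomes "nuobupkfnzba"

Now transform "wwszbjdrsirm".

The transformation: replace every "r" with "u".
So "wwszbjdrsirm" becomes "wwszbjdusium".

wwszbjdusium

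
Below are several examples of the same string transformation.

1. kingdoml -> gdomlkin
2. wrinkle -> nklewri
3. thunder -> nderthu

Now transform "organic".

anicorg

The rule is to move the first 3 characters to the end (rotate left by 3).
For "organic" the result is "anicorg".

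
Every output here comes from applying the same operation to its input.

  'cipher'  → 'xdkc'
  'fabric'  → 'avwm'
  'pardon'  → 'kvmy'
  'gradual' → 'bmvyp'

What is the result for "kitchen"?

The transformation: shift every letter 5 places backward in the alphabet (wrapping around), then delete the last 2 characters.
Working it through for "kitchen": intermediate "fdoxczi", final "fdoxc".

fdoxc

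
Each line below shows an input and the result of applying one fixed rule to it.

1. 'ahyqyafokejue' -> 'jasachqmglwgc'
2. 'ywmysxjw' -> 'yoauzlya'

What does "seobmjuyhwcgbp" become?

The transformation: move the first character to the end, then shift every letter 2 places forward in the alphabet (wrapping around).
Working it through for "seobmjuyhwcgbp": intermediate "eobmjuyhwcgbps", final "gqdolwajyeidru".

gqdolwajyeidru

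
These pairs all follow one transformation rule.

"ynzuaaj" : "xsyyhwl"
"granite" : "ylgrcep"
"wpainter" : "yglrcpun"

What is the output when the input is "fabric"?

The pattern: move the first 2 characters to the end (rotate left by 2), then shift every letter 2 places backward in the alphabet (wrapping around).
Starting from "fabric": after the first operation, "bricfa"; after the second, "zpgady".

zpgady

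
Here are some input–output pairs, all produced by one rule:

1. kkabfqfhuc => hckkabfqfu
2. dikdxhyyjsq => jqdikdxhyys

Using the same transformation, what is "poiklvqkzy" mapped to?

Looking at the pairs, the operation is to move the last 2 characters to the front (rotate right by 2), then swap the first and last characters.
So "poiklvqkzy" becomes "kypoiklvqz".

kypoiklvqz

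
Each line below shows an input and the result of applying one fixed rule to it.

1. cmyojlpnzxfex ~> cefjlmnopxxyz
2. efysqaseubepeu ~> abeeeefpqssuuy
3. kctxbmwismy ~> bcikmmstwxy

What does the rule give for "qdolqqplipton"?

dillnooppqqqt

The rule is to sort the characters into alphabetical order.
"qdolqqplipton" → "dillnooppqqqt".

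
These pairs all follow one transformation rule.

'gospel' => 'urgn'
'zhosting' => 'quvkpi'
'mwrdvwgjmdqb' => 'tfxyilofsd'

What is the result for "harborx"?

tdqtz

The transformation: shift every letter 2 places forward in the alphabet (wrapping around), then delete the first 2 characters.
Applying both steps to "harborx": "jctdqtz", then "tdqtz".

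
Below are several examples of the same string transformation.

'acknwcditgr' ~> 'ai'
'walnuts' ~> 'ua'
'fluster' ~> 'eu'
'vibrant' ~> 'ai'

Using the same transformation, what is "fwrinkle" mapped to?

ei

In each case the input is transformed by: move the last 3 characters to the front (rotate right by 3), then keep only the vowels.
On "fwrinkle": the first step gives "klefwrin", and the second then gives "ei".
(Check on "walnuts": → "utswaln" → "ua" ✓)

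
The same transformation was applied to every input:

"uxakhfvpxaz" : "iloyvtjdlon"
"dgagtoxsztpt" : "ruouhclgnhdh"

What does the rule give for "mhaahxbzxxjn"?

Each output is the input with this applied: shift every letter 12 places backward in the alphabet (wrapping around).
For "mhaahxbzxxjn" the result is "avoovlpnllxb".

avoovlpnllxb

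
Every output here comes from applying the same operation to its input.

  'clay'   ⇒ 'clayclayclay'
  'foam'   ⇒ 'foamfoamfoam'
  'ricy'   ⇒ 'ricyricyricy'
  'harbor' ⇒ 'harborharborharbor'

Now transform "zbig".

What's happening: write the whole string 3 times in a row.
"zbig" → "zbigzbigzbig".

zbigzbigzbig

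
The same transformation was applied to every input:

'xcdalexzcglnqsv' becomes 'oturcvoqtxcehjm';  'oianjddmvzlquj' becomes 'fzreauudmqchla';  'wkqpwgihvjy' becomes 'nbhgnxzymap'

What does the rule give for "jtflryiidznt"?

akwcipzzuqek

In each case the input is transformed by: shift every letter 9 places backward in the alphabet (wrapping around).
So "jtflryiidznt" becomes "akwcipzzuqek".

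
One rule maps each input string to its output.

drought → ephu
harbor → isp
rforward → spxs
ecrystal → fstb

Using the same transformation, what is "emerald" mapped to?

What's happening: keep every other character starting from the first (positions 1st, 3rd, 5th, ...), then shift every letter 1 place forward in the alphabet (wrapping around).
Working it through for "emerald": intermediate "eead", final "ffbe".

ffbe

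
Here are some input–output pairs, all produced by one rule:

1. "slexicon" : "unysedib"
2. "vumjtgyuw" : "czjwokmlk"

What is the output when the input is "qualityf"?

qbyjovgk

Each output is the input with this applied: shift every letter 10 places backward in the alphabet (wrapping around), then move the first 2 characters to the end (rotate left by 2).
Applying both steps to "qualityf": "gkqbyjov", then "qbyjovgk".
(Check on "vumjtgyuw": → "lkczjwokm" → "czjwokmlk" ✓)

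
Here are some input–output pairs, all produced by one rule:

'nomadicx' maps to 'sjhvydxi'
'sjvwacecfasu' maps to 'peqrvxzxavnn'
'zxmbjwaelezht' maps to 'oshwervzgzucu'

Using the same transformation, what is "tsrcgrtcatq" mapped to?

In each case the input is transformed by: shift every letter 5 places backward in the alphabet (wrapping around), then swap the first and last characters.
For "tsrcgrtcatq", step one produces "onmxbmoxvol"; step two turns that into "lnmxbmoxvoo".

lnmxbmoxvoo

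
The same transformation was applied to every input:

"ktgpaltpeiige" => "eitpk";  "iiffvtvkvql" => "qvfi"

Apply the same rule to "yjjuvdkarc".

ckuy

Each output is the input with this applied: keep one character in every 3, starting at position 1 (positions 1st, 4th, 7th, ...), then reverse the string.
Applying both steps to "yjjuvdkarc": "yukc", then "ckuy".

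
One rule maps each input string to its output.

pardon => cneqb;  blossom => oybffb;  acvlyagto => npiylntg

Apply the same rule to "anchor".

Looking at the pairs, the operation is to shift every letter 13 places forward in the alphabet (wrapping around) — i.e. ROT13, then delete the last character.
Starting from "anchor": after the first operation, "napube"; after the second, "napub".

napub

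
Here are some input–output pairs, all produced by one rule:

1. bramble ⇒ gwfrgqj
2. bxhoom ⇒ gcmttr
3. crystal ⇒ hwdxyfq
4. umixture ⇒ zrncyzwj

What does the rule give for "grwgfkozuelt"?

lwblkptezjqy

Each output is the input with this applied: shift every letter 5 places forward in the alphabet (wrapping around).
On "grwgfkozuelt" that produces "lwblkptezjqy".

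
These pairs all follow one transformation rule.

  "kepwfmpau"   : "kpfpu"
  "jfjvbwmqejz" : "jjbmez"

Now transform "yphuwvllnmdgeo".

yhwlnde

Rule — keep every other character starting from the first (positions 1st, 3rd, 5th, ...).
Doing the same to "yphuwvllnmdgeo": "yhwlnde".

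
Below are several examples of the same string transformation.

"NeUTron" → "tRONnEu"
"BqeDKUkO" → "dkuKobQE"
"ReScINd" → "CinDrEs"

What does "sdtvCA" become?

VcaSDT

What's happening: flip the case of every letter, then move the first 3 characters to the end (rotate left by 3).
"sdtvCA" → "SDTVca" → "VcaSDT".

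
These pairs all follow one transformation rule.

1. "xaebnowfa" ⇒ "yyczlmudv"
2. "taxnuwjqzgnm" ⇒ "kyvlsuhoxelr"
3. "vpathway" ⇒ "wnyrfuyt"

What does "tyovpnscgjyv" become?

The transformation: swap the first and last characters, then shift every letter 2 places backward in the alphabet (wrapping around).
"tyovpnscgjyv" → "vyovpnscgjyt" → "twmtnlqaehwr".

twmtnlqaehwr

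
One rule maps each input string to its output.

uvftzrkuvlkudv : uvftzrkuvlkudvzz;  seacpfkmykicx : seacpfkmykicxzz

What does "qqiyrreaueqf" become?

qqiyrreaueqfzz

The rule is to append "zz".
Applying that to "qqiyrreaueqf" gives "qqiyrreaueqfzz".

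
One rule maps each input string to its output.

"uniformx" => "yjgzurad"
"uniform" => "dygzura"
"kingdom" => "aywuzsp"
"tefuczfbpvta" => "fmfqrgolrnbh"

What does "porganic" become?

The transformation: shift every letter 12 places forward in the alphabet (wrapping around), then move the last 2 characters to the front (rotate right by 2).
For "porganic", step one produces "badsmzuo"; step two turns that into "uobadsmz".

uobadsmz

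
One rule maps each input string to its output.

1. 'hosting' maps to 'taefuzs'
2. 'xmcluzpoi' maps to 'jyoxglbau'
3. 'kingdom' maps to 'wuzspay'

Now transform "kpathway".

The pattern: shift every letter 12 places forward in the alphabet (wrapping around).
For "kpathway" the result is "wbmftimk".

wbmftimk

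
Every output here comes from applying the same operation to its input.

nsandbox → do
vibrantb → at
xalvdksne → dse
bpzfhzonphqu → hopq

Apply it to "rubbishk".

ih

What's happening: delete the first 3 characters, then keep every other character starting from the second (positions 2nd, 4th, 6th, ...).
Applying both steps to "rubbishk": "bishk", then "ih".
(Check on "xalvdksne": → "vdksne" → "dse" ✓)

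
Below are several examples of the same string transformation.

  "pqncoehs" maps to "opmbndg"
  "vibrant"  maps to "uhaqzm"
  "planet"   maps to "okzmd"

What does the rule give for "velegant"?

udkdfzm

In each case the input is transformed by: delete the last character, then shift every letter 1 place backward in the alphabet (wrapping around).
On "velegant": the first step gives "velegan", and the second then gives "udkdfzm".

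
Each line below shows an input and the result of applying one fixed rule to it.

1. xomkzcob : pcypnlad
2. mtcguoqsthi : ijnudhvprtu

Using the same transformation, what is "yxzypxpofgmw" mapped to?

nxzyazqyqpgh

The rule is to shift every letter 1 place forward in the alphabet (wrapping around), then move the last 2 characters to the front (rotate right by 2).
On "yxzypxpofgmw": the first step gives "zyazqyqpghnx", and the second then gives "nxzyazqyqpgh".
(Check on "mtcguoqsthi": → "nudhvprtuij" → "ijnudhvprtu" ✓)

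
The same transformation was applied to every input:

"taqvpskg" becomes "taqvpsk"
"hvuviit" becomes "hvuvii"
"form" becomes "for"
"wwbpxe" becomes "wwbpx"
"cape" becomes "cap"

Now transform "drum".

dru

The pattern: delete the last character.
"drum" → "dru".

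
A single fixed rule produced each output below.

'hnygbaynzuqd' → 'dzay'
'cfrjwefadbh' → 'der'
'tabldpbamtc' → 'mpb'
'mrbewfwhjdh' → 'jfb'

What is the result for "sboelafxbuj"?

Looking at the pairs, the operation is to keep one character in every 3, starting at position 3 (positions 3rd, 6th, 9th, ...), then reverse the string.
On "sboelafxbuj" that produces "bao".

bao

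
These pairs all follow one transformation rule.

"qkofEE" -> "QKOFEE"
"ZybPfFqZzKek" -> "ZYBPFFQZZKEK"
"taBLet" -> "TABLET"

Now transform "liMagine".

LIMAGINE

Rule — convert every letter to uppercase.
Doing the same to "liMagine": "LIMAGINE".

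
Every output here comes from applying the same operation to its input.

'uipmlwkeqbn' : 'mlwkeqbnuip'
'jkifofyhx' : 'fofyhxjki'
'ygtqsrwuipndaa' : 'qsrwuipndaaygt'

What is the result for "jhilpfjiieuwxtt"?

The rule is to move the first 3 characters to the end (rotate left by 3).
On "jhilpfjiieuwxtt" that produces "lpfjiieuwxttjhi".

lpfjiieuwxttjhi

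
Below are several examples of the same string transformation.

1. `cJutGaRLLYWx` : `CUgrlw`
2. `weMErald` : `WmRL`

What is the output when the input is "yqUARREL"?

Rule — flip the case of every letter, then keep every other character starting from the first (positions 1st, 3rd, 5th, ...).
Applying both steps to "yqUARREL": "YQuarrel", then "Yure".
(Check on "weMErald": → "WEmeRALD" → "WmRL" ✓)

Yure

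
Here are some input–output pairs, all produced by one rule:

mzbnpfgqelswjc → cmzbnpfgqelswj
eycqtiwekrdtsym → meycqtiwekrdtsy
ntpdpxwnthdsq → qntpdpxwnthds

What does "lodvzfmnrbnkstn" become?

The pattern: move the last character to the front.
On "lodvzfmnrbnkstn" that produces "nlodvzfmnrbnkst".

nlodvzfmnrbnkst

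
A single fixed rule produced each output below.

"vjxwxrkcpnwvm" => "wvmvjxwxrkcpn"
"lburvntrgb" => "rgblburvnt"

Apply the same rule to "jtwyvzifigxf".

gxfjtwyvzifi

Looking at the pairs, the operation is to move the last 3 characters to the front (rotate right by 3).
Doing the same to "jtwyvzifigxf": "gxfjtwyvzifi".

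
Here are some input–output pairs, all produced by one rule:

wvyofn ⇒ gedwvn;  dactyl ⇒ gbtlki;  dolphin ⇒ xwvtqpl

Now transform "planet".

Looking at the pairs, the operation is to sort the characters into reverse alphabetical order, then shift every letter 8 places forward in the alphabet (wrapping around).
"planet" → "tpnlea" → "bxvtmi".

bxvtmi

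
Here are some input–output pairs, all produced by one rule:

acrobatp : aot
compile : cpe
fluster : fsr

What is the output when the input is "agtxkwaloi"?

The rule is to keep one character in every 3, starting at position 1 (positions 1st, 4th, 7th, ...).
Applying that to "agtxkwaloi" gives "axai".

axai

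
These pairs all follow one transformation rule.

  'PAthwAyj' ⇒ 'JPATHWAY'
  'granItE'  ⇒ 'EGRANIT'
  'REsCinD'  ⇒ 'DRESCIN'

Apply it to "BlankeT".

The transformation: move the last character to the front, then convert every letter to uppercase.
Applying that to "BlankeT" gives "TBLANKE".

TBLANKE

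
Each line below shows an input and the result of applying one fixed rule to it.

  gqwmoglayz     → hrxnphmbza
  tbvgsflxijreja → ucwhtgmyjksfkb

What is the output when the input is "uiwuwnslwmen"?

vjxvxotmxnfo

The pattern: shift every letter 1 place forward in the alphabet (wrapping around).
So "uiwuwnslwmen" becomes "vjxvxotmxnfo".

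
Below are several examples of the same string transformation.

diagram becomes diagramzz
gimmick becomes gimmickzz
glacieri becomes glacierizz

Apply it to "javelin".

javelinzz

The rule is to append "zz".
Applying that to "javelin" gives "javelinzz".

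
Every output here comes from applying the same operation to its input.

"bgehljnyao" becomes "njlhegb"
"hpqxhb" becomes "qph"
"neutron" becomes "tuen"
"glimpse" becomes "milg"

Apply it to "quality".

What's happening: delete the last 3 characters, then reverse the string.
"quality" → "qual" → "lauq".
(Check on "neutron": → "neut" → "tuen" ✓)

lauq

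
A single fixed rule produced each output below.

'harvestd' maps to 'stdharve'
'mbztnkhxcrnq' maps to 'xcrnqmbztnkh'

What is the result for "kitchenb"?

Looking at the pairs, the operation is to move the first character to the end, then swap the front and back halves of the string.
On "kitchenb": the first step gives "itchenbk", and the second then gives "enbkitch".

enbkitch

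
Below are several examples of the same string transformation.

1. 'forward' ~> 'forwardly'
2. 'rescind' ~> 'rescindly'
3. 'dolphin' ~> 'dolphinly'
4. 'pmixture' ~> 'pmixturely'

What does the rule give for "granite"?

Each output is the input with this applied: append "ly".
"granite" → "granitely".

granitely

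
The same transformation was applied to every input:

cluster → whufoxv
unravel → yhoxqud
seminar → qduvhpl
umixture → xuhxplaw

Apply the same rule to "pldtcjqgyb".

Rule — move the last 3 characters to the front (rotate right by 3), then shift every letter 3 places forward in the alphabet (wrapping around).
Doing the same to "pldtcjqgyb": "jbesogwfmt".
(Check on "umixture": → "ureumixt" → "xuhxplaw" ✓)

jbesogwfmt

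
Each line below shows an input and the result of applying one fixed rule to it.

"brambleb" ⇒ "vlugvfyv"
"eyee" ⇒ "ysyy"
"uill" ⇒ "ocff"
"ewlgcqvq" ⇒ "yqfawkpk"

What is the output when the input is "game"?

augy

Rule — shift every letter 6 places backward in the alphabet (wrapping around).
Applying that to "game" gives "augy".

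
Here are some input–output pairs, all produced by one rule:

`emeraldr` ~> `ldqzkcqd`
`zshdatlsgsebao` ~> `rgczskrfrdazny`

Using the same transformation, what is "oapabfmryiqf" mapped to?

zozaelqxhpen

Looking at the pairs, the operation is to shift every letter 1 place backward in the alphabet (wrapping around), then move the first character to the end.
For "oapabfmryiqf", step one produces "nzozaelqxhpe"; step two turns that into "zozaelqxhpen".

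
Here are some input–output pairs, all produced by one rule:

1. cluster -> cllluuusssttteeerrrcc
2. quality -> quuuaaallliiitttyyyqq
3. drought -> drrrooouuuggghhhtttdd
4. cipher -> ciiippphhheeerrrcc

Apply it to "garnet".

Rule — repeat every character 3 times, then move the first 2 characters to the end (rotate left by 2).
Applying that to "garnet" gives "gaaarrrnnneeetttgg".

gaaarrrnnneeetttgg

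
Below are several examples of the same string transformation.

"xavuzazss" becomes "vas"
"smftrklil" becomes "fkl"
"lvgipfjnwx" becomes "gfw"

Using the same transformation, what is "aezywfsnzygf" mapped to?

zfzf

The rule is to keep one character in every 3, starting at position 3 (positions 3rd, 6th, 9th, ...).
So "aezywfsnzygf" becomes "zfzf".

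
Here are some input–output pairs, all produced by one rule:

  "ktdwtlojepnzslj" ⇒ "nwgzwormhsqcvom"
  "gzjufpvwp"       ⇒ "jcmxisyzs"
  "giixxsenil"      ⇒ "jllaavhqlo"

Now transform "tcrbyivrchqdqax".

Each output is the input with this applied: shift every letter 3 places forward in the alphabet (wrapping around).
So "tcrbyivrchqdqax" becomes "wfueblyufktgtda".

wfueblyufktgtda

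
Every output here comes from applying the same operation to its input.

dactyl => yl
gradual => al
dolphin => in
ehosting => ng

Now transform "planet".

Rule — keep only the last 2 characters.
Applying that to "planet" gives "et".

et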